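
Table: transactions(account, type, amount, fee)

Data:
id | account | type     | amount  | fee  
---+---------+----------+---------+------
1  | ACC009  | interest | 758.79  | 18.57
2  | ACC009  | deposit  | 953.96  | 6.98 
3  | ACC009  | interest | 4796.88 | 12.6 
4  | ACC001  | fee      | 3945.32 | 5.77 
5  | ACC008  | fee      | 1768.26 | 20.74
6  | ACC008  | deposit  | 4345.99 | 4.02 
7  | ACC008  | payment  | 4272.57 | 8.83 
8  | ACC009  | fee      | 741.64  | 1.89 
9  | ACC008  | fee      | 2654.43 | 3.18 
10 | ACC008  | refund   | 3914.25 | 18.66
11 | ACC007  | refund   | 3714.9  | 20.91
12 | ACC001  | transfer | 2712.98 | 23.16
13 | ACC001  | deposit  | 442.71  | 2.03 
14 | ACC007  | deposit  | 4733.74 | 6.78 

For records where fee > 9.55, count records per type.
SELECT type, COUNT(*)
FROM transactions
WHERE fee > 9.55
GROUP BY type

Note: WHERE filters rows before grouping.

Result:
  fee: 1
  interest: 2
  refund: 2
  transfer: 1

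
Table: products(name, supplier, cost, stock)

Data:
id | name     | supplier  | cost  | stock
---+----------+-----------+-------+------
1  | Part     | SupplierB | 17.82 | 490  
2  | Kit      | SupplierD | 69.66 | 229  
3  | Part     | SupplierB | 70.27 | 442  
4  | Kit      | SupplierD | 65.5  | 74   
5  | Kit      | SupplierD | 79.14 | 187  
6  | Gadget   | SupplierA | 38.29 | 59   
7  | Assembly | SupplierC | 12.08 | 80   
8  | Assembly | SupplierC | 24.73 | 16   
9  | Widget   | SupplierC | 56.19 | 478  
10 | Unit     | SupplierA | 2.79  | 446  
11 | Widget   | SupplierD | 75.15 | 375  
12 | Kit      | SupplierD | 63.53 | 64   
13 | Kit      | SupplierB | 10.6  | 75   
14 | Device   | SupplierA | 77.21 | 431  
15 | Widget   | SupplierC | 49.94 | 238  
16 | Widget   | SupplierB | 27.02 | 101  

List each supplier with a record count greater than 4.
SELECT supplier, COUNT(*) as cnt
FROM products
GROUP BY supplier
HAVING COUNT(*) > 4

Result:
  SupplierD: 5

Note: HAVING filters groups after aggregation, WHERE filters rows before.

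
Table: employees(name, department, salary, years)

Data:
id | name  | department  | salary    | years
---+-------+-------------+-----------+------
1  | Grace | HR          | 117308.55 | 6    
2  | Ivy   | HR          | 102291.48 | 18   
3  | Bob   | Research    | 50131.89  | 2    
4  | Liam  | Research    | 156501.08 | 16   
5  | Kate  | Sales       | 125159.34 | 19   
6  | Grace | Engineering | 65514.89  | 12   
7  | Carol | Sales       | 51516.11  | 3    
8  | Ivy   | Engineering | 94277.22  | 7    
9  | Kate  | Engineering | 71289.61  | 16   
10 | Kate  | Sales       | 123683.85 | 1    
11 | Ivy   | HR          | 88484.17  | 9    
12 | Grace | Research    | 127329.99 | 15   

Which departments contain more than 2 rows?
SELECT department, COUNT(*) as cnt
FROM employees
GROUP BY department
HAVING COUNT(*) > 2

Result:
  Engineering: 3
  HR: 3
  Research: 3
  Sales: 3

Note: HAVING filters groups after aggregation, WHERE filters rows before.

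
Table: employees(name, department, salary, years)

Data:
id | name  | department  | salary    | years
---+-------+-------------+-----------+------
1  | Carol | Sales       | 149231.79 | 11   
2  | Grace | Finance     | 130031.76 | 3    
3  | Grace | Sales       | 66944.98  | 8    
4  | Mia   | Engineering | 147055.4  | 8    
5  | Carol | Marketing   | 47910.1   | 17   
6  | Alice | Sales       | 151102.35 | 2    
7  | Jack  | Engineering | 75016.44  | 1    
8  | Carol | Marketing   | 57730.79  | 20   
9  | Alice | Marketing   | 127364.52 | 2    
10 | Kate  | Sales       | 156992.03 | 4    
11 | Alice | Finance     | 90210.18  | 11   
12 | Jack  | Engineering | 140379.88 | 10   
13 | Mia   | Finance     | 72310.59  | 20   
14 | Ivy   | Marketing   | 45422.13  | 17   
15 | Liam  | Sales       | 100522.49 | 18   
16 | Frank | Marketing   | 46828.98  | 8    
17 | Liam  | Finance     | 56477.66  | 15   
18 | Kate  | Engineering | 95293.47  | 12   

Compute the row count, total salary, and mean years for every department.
SELECT department,
       COUNT(*) as cnt,
       SUM(salary) as total_salary,
       AVG(years) as avg_years
FROM employees
GROUP BY department

Result:
  Engineering: 4 records, 457745.19 total salary, 7.75 avg years
  Finance: 4 records, 349030.19 total salary, 12.25 avg years
  Marketing: 5 records, 325256.52 total salary, 12.80 avg years
  Sales: 5 records, 624793.64 total salary, 8.60 avg years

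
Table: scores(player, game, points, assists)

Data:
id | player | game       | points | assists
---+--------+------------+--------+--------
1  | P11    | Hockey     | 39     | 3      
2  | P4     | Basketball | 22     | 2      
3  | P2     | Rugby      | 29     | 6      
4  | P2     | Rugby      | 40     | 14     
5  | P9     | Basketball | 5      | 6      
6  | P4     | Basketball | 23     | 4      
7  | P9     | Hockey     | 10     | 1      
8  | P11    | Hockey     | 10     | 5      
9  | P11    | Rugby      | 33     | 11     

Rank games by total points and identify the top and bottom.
SELECT game, SUM(points)
FROM scores
GROUP BY game
ORDER BY SUM(points)

All groups:
  Basketball: 50
  Hockey: 59
  Rugby: 102

Highest: Rugby (102)
Lowest: Basketball (50)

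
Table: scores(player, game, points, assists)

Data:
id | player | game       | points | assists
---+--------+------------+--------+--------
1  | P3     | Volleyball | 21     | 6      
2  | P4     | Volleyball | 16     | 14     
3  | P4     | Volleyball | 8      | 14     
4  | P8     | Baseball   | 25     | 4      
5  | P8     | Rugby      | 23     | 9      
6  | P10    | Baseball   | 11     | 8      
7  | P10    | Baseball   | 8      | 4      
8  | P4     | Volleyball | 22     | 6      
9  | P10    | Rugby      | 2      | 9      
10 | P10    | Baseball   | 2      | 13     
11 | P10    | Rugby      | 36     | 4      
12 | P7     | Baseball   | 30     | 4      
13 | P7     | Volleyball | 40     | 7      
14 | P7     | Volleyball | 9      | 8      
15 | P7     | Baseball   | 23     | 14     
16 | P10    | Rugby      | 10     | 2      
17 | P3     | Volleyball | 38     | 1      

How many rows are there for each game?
SELECT game, COUNT(*) as count
FROM scores
GROUP BY game

Result:
  Baseball: 6
  Rugby: 4
  Volleyball: 7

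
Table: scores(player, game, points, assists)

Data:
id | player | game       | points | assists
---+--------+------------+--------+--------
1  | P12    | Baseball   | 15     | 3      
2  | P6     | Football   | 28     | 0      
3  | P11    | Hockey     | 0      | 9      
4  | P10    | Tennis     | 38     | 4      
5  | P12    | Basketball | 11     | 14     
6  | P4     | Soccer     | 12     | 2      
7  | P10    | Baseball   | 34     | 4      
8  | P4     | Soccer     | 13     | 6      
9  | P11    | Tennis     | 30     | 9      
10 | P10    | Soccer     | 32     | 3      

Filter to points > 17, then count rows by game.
SELECT game, COUNT(*)
FROM scores
WHERE points > 17
GROUP BY game

Note: WHERE filters rows before grouping.

Result:
  Baseball: 1
  Football: 1
  Soccer: 1
  Tennis: 2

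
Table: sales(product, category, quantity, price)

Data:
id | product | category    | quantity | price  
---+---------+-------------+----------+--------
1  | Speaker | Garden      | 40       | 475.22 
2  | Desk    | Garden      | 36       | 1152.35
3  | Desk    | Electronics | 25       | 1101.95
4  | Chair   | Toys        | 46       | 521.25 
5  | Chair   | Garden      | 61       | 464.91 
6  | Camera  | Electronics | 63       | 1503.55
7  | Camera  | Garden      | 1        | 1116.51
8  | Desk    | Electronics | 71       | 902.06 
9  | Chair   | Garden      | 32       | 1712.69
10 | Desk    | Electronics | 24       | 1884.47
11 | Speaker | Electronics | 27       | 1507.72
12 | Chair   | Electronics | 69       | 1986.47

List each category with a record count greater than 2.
SELECT category, COUNT(*) as cnt
FROM sales
GROUP BY category
HAVING COUNT(*) > 2

Result:
  Electronics: 6
  Garden: 5

Note: HAVING filters groups after aggregation, WHERE filters rows before.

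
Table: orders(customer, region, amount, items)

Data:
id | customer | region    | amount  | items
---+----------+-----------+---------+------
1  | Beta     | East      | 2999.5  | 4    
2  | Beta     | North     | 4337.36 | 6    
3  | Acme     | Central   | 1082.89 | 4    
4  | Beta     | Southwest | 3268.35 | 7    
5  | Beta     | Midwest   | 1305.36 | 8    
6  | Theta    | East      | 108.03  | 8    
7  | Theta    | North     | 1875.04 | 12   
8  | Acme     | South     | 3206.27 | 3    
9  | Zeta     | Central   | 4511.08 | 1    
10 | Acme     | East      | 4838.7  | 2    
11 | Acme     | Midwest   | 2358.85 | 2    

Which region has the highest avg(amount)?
SELECT region, AVG(amount) as val
FROM orders
GROUP BY region
ORDER BY val DESC
LIMIT 1

Result: Southwest with avg(amount) = 3268.35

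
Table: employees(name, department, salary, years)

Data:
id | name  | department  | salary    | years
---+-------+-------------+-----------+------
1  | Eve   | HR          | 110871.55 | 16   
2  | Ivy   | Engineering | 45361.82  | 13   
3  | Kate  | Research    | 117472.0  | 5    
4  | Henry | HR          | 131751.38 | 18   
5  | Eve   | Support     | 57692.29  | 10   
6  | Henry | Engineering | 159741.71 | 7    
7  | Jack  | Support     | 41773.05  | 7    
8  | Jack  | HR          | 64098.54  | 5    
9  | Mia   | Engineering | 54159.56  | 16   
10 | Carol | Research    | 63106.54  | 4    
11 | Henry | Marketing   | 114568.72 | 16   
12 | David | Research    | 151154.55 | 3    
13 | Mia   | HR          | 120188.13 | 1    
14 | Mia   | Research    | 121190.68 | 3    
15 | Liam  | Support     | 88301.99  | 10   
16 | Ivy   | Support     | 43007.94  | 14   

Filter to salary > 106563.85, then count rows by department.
SELECT department, COUNT(*)
FROM employees
WHERE salary > 106563.85
GROUP BY department

Note: WHERE filters rows before grouping.

Result:
  Engineering: 1
  HR: 3
  Marketing: 1
  Research: 3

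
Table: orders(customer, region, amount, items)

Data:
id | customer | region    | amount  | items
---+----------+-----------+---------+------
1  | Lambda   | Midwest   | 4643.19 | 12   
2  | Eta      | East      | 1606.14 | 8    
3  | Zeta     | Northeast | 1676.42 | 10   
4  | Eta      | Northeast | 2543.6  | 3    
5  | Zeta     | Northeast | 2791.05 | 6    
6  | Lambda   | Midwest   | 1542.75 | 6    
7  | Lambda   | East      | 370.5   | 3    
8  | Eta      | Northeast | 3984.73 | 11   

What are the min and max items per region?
SELECT region, MIN(items), MAX(items)
FROM orders
GROUP BY region

Result:
  East: min=3, max=8
  Midwest: min=6, max=12
  Northeast: min=3, max=11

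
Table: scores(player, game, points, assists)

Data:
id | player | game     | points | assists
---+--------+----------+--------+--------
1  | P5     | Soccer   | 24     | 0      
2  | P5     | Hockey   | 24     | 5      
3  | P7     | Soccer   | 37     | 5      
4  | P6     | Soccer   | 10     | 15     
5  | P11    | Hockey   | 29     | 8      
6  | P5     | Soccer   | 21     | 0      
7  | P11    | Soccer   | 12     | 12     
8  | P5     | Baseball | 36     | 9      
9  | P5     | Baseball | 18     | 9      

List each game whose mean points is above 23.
SELECT game, AVG(points)
FROM scores
GROUP BY game
HAVING AVG(points) > 23

Result:
  Baseball: avg=27.00
  Hockey: avg=26.50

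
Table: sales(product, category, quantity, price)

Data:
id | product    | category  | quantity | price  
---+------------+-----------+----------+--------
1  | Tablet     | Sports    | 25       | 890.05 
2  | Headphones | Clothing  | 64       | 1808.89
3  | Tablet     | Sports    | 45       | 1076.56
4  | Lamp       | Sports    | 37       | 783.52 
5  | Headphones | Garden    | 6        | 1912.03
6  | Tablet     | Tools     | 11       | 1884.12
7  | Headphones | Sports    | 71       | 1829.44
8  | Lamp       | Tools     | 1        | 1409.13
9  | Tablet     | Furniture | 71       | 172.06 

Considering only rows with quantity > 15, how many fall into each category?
SELECT category, COUNT(*)
FROM sales
WHERE quantity > 15
GROUP BY category

Note: WHERE filters rows before grouping.

Result:
  Clothing: 1
  Furniture: 1
  Sports: 4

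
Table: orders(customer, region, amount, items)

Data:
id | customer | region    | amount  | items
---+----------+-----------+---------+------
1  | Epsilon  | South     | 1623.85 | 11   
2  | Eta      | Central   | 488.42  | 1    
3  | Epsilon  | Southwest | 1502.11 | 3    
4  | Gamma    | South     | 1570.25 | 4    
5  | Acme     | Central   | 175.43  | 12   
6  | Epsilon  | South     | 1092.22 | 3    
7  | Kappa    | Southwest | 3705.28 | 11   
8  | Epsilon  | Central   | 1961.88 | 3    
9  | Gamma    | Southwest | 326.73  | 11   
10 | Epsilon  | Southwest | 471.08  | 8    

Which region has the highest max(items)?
SELECT region, MAX(items) as val
FROM orders
GROUP BY region
ORDER BY val DESC
LIMIT 1

Result: Central with max(items) = 12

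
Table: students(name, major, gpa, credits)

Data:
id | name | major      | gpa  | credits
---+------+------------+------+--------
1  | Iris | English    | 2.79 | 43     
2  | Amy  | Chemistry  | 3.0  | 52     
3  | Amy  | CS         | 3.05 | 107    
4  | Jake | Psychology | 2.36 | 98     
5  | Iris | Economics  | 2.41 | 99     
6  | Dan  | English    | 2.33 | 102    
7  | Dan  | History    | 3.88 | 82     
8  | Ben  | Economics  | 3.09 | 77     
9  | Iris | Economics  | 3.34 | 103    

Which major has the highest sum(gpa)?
SELECT major, SUM(gpa) as val
FROM students
GROUP BY major
ORDER BY val DESC
LIMIT 1

Result: Economics with sum(gpa) = 8.84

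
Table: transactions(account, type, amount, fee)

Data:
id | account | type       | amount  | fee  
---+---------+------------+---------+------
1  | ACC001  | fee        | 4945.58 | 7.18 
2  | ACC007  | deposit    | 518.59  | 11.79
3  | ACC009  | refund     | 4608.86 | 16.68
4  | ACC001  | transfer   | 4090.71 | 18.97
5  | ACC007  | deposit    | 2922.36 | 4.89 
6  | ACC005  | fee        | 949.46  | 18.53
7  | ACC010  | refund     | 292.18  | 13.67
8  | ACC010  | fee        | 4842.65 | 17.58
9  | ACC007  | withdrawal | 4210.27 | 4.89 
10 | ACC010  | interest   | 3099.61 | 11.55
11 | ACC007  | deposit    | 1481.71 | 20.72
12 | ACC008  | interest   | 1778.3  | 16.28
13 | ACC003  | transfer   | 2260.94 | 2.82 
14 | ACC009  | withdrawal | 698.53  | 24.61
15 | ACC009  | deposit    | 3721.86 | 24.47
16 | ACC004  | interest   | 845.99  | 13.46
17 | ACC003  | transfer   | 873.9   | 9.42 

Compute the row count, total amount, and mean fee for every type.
SELECT type,
       COUNT(*) as cnt,
       SUM(amount) as total_amount,
       AVG(fee) as avg_fee
FROM transactions
GROUP BY type

Result:
  deposit: 4 records, 8644.52 total amount, 15.47 avg fee
  fee: 3 records, 10737.69 total amount, 14.43 avg fee
  interest: 3 records, 5723.90 total amount, 13.76 avg fee
  refund: 2 records, 4901.04 total amount, 15.18 avg fee
  transfer: 3 records, 7225.55 total amount, 10.40 avg fee
  withdrawal: 2 records, 4908.80 total amount, 14.75 avg fee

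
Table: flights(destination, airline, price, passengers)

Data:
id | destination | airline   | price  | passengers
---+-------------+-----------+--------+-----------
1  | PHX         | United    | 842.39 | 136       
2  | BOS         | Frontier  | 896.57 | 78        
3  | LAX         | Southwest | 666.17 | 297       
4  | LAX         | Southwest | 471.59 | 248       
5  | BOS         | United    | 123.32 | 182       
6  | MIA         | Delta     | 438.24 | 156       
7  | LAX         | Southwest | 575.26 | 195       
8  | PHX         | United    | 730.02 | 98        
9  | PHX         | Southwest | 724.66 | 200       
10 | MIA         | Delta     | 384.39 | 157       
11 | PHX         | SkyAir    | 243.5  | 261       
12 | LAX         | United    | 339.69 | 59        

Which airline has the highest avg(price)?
SELECT airline, AVG(price) as val
FROM flights
GROUP BY airline
ORDER BY val DESC
LIMIT 1

Result: Frontier with avg(price) = 896.57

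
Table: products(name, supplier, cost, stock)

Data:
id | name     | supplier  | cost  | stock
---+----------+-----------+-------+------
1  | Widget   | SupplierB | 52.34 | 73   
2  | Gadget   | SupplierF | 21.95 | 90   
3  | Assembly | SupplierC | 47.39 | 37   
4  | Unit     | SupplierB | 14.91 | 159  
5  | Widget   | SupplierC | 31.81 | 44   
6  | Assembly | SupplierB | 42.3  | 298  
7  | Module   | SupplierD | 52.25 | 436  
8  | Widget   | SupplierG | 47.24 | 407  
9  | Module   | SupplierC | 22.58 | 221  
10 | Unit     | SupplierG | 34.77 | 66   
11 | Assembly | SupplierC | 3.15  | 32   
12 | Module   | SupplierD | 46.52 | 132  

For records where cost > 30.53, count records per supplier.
SELECT supplier, COUNT(*)
FROM products
WHERE cost > 30.53
GROUP BY supplier

Note: WHERE filters rows before grouping.

Result:
  SupplierB: 2
  SupplierC: 2
  SupplierD: 2
  SupplierG: 2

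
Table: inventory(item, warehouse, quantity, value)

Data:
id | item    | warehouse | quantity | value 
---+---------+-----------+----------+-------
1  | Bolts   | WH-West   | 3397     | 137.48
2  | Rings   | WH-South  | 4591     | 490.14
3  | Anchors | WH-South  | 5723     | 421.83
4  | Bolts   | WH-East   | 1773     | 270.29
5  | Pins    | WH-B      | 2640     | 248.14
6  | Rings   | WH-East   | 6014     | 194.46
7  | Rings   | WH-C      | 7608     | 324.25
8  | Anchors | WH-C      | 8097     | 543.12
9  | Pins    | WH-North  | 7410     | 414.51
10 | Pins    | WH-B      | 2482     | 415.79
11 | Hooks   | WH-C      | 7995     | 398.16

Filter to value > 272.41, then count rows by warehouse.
SELECT warehouse, COUNT(*)
FROM inventory
WHERE value > 272.41
GROUP BY warehouse

Note: WHERE filters rows before grouping.

Result:
  WH-B: 1
  WH-C: 3
  WH-North: 1
  WH-South: 2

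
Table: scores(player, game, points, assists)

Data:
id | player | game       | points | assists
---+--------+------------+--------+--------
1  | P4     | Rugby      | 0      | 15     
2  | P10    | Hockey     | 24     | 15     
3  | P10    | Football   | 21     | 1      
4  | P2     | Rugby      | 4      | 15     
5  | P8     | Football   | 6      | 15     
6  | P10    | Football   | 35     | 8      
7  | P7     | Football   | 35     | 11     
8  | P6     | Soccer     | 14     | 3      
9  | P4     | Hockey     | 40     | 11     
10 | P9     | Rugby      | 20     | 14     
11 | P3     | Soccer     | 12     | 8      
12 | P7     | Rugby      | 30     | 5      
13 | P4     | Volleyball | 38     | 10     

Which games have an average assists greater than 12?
SELECT game, AVG(assists)
FROM scores
GROUP BY game
HAVING AVG(assists) > 12

Result:
  Hockey: avg=13.00
  Rugby: avg=12.25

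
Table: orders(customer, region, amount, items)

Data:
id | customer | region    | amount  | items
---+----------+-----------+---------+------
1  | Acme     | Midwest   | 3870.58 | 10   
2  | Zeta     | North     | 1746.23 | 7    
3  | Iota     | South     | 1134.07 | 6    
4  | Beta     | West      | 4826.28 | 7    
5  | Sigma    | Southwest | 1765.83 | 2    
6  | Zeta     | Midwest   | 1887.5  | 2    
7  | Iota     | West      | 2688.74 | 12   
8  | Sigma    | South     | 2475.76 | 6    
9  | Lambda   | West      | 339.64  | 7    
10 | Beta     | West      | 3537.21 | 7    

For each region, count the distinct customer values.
SELECT region, COUNT(DISTINCT customer)
FROM orders
GROUP BY region

Result:
  Midwest: 2 distinct
  North: 1 distinct
  South: 2 distinct
  Southwest: 1 distinct
  West: 3 distinct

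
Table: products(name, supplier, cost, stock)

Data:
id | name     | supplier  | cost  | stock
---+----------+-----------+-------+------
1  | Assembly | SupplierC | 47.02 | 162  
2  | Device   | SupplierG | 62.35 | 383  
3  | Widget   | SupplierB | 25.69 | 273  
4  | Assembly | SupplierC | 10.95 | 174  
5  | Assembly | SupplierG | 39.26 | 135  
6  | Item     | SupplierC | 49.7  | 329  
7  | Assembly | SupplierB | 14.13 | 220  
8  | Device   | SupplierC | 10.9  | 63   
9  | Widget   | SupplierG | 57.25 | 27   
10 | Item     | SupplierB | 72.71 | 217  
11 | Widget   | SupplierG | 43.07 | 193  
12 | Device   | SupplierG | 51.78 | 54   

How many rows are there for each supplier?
SELECT supplier, COUNT(*) as count
FROM products
GROUP BY supplier

Result:
  SupplierB: 3
  SupplierC: 4
  SupplierG: 5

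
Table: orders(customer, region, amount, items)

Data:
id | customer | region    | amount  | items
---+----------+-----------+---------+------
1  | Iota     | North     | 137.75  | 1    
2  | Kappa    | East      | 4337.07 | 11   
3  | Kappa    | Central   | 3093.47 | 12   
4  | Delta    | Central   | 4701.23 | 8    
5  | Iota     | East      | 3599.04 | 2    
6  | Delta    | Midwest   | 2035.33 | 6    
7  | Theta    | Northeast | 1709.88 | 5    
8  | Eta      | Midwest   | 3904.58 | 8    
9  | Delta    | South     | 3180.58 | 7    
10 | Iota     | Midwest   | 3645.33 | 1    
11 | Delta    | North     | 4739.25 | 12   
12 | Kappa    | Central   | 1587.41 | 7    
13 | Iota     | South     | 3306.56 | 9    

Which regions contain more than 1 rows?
SELECT region, COUNT(*) as cnt
FROM orders
GROUP BY region
HAVING COUNT(*) > 1

Result:
  Central: 3
  East: 2
  Midwest: 3
  North: 2
  South: 2

Note: HAVING filters groups after aggregation, WHERE filters rows before.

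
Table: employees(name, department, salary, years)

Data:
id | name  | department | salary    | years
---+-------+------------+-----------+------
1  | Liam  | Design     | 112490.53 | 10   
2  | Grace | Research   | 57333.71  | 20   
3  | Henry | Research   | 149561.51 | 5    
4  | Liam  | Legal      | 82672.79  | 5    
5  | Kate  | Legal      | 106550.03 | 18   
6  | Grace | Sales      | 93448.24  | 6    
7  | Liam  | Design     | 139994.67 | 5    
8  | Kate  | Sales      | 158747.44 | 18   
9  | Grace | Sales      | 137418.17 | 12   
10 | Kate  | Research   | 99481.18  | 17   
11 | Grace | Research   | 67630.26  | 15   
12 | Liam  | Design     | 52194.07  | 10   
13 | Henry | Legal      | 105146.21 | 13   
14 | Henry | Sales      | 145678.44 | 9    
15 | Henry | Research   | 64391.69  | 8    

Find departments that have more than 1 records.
SELECT department, COUNT(*) as cnt
FROM employees
GROUP BY department
HAVING COUNT(*) > 1

Result:
  Design: 3
  Legal: 3
  Research: 5
  Sales: 4

Note: HAVING filters groups after aggregation, WHERE filters rows before.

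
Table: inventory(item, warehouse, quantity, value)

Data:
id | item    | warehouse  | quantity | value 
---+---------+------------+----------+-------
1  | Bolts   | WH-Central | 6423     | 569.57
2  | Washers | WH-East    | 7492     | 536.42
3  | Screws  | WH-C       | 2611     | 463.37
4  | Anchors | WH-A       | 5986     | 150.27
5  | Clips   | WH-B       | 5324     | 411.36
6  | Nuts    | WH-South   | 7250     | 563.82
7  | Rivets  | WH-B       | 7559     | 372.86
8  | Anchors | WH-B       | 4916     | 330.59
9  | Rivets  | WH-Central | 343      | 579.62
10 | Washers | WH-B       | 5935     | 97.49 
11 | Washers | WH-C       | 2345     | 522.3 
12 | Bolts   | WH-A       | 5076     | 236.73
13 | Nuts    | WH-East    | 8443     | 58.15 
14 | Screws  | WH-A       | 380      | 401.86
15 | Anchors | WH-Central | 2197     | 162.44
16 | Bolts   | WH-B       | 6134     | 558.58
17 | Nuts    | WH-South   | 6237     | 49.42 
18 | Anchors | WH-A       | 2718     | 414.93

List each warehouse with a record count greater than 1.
SELECT warehouse, COUNT(*) as cnt
FROM inventory
GROUP BY warehouse
HAVING COUNT(*) > 1

Result:
  WH-A: 4
  WH-B: 5
  WH-C: 2
  WH-Central: 3
  WH-East: 2
  WH-South: 2

Note: HAVING filters groups after aggregation, WHERE filters rows before.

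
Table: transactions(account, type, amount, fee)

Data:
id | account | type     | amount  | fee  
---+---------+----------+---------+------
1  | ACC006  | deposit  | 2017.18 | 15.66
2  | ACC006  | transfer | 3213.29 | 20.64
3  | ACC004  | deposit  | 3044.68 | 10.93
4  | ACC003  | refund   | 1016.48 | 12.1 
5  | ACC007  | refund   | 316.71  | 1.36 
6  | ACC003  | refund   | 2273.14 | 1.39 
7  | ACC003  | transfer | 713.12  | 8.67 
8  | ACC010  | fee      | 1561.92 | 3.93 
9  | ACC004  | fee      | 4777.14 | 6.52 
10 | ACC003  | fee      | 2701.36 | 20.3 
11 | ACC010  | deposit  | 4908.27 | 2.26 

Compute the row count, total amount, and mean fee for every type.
SELECT type,
       COUNT(*) as cnt,
       SUM(amount) as total_amount,
       AVG(fee) as avg_fee
FROM transactions
GROUP BY type

Result:
  deposit: 3 records, 9970.13 total amount, 9.62 avg fee
  fee: 3 records, 9040.42 total amount, 10.25 avg fee
  refund: 3 records, 3606.33 total amount, 4.95 avg fee
  transfer: 2 records, 3926.41 total amount, 14.66 avg fee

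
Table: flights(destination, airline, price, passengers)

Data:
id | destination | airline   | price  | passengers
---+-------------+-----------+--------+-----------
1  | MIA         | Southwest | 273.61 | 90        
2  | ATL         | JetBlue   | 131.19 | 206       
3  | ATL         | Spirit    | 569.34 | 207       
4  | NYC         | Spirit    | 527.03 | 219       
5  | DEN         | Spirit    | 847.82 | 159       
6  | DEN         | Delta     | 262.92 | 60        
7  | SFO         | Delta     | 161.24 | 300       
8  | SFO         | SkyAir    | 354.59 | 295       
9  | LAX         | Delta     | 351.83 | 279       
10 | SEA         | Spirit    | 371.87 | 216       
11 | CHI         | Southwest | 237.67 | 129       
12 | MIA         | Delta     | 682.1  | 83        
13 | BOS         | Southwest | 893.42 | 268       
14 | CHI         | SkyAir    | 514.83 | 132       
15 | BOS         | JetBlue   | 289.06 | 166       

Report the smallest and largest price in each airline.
SELECT airline, MIN(price), MAX(price)
FROM flights
GROUP BY airline

Result:
  Delta: min=161.24, max=682.10
  JetBlue: min=131.19, max=289.06
  SkyAir: min=354.59, max=514.83
  Southwest: min=237.67, max=893.42
  Spirit: min=371.87, max=847.82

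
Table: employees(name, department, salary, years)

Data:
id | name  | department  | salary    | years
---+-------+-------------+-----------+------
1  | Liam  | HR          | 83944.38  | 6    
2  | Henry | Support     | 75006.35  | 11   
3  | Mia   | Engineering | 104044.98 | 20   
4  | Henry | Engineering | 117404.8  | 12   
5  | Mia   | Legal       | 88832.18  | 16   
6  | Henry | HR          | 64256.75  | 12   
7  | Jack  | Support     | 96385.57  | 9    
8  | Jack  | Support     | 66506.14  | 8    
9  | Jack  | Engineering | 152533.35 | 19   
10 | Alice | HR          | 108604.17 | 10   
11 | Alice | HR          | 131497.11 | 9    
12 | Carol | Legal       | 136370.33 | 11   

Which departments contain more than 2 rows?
SELECT department, COUNT(*) as cnt
FROM employees
GROUP BY department
HAVING COUNT(*) > 2

Result:
  Engineering: 3
  HR: 4
  Support: 3

Note: HAVING filters groups after aggregation, WHERE filters rows before.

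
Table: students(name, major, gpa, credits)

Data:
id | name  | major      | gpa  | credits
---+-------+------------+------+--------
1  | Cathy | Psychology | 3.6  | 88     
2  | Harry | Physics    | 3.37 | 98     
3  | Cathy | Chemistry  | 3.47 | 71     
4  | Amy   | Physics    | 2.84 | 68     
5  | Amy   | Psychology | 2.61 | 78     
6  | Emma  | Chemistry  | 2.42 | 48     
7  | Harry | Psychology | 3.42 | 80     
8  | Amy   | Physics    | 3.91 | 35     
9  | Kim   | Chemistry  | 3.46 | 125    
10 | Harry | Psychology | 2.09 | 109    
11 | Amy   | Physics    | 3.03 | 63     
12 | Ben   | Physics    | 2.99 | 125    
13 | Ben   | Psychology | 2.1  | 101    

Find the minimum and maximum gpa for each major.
SELECT major, MIN(gpa), MAX(gpa)
FROM students
GROUP BY major

Result:
  Chemistry: min=2.42, max=3.47
  Physics: min=2.84, max=3.91
  Psychology: min=2.09, max=3.60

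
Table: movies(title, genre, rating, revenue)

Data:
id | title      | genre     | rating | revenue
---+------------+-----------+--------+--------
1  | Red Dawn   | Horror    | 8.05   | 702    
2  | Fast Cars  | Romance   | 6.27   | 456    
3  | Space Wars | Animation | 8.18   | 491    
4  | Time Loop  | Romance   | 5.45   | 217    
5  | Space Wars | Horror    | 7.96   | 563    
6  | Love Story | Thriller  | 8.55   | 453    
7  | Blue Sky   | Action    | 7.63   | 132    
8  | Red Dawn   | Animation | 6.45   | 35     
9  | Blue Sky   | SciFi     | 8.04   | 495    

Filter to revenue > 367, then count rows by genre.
SELECT genre, COUNT(*)
FROM movies
WHERE revenue > 367
GROUP BY genre

Note: WHERE filters rows before grouping.

Result:
  Animation: 1
  Horror: 2
  Romance: 1
  SciFi: 1
  Thriller: 1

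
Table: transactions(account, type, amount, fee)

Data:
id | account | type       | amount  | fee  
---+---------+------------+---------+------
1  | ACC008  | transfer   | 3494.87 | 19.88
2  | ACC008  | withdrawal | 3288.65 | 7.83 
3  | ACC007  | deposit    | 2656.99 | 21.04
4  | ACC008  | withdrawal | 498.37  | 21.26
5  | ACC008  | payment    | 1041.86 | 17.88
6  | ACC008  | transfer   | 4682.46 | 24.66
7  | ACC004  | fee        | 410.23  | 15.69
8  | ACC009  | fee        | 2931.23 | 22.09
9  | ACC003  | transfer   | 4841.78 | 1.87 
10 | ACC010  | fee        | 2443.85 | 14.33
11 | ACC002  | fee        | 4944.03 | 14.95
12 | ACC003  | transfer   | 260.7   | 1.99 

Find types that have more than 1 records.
SELECT type, COUNT(*) as cnt
FROM transactions
GROUP BY type
HAVING COUNT(*) > 1

Result:
  fee: 4
  transfer: 4
  withdrawal: 2

Note: HAVING filters groups after aggregation, WHERE filters rows before.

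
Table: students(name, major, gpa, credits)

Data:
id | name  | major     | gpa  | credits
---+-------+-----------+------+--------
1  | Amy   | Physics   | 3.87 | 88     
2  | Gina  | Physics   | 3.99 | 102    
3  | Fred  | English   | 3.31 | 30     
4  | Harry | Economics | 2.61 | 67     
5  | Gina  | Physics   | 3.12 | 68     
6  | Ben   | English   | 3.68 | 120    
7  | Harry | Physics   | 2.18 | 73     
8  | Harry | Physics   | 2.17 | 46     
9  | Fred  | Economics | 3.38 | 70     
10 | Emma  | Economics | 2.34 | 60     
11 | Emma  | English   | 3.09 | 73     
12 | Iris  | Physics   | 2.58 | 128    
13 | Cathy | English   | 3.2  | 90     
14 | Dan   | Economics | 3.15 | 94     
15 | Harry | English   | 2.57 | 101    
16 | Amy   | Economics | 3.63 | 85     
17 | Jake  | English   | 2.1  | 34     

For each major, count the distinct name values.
SELECT major, COUNT(DISTINCT name)
FROM students
GROUP BY major

Result:
  Economics: 5 distinct
  English: 6 distinct
  Physics: 4 distinct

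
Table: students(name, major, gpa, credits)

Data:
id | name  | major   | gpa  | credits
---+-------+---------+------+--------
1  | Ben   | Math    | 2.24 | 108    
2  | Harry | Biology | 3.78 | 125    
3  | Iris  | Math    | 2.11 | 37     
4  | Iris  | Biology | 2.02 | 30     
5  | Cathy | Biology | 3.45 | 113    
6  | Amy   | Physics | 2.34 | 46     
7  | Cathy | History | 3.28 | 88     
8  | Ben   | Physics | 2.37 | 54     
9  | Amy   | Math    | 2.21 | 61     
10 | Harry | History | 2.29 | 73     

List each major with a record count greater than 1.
SELECT major, COUNT(*) as cnt
FROM students
GROUP BY major
HAVING COUNT(*) > 1

Result:
  Biology: 3
  History: 2
  Math: 3
  Physics: 2

Note: HAVING filters groups after aggregation, WHERE filters rows before.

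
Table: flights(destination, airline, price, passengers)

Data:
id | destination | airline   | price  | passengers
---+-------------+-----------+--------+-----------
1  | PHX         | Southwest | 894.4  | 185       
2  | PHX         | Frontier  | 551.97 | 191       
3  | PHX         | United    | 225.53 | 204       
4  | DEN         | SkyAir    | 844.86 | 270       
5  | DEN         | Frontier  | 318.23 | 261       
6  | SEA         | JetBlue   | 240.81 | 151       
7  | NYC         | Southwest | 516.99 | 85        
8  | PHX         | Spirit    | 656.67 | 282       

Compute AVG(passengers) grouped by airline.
SELECT airline, AVG(passengers) as result
FROM flights
GROUP BY airline

Result:
  Frontier: 226.00
  JetBlue: 151.00
  SkyAir: 270.00
  Southwest: 135.00
  Spirit: 282.00
  United: 204.00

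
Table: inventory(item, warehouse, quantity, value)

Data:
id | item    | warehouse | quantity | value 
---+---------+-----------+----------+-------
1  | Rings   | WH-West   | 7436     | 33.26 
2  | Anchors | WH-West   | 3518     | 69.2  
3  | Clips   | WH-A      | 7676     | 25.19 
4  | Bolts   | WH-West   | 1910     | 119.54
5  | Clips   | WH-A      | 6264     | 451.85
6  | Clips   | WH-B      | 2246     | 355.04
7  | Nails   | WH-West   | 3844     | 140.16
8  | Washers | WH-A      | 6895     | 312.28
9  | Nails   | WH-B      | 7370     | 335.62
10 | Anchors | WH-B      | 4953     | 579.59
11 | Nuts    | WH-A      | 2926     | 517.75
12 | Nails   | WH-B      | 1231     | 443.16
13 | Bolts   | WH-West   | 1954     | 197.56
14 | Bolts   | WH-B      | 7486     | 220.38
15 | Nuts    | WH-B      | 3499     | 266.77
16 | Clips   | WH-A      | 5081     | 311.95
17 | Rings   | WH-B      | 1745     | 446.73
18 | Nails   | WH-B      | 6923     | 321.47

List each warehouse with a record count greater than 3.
SELECT warehouse, COUNT(*) as cnt
FROM inventory
GROUP BY warehouse
HAVING COUNT(*) > 3

Result:
  WH-A: 5
  WH-B: 8
  WH-West: 5

Note: HAVING filters groups after aggregation, WHERE filters rows before.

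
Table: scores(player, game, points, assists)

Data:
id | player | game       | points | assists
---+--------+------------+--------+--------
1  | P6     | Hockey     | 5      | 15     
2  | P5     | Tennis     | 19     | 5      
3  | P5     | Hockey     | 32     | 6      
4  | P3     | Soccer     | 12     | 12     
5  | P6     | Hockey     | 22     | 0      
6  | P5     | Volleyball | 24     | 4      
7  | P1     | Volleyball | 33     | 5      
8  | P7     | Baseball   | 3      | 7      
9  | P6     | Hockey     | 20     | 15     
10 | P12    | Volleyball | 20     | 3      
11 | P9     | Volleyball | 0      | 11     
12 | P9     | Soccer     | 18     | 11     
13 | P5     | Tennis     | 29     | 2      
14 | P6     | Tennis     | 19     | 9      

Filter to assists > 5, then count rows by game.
SELECT game, COUNT(*)
FROM scores
WHERE assists > 5
GROUP BY game

Note: WHERE filters rows before grouping.

Result:
  Baseball: 1
  Hockey: 3
  Soccer: 2
  Tennis: 1
  Volleyball: 1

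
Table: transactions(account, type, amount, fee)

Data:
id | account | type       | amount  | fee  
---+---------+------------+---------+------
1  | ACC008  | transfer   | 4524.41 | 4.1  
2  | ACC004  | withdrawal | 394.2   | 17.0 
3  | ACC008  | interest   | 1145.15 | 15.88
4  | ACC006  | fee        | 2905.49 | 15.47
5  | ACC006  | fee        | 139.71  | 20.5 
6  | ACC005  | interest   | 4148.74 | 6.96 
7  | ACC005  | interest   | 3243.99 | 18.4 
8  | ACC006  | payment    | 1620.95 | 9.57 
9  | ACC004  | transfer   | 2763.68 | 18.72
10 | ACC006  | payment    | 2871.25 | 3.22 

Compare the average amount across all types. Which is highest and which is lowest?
SELECT type, AVG(amount)
FROM transactions
GROUP BY type
ORDER BY AVG(amount)

All groups:
  withdrawal: 394.20
  fee: 1522.60
  payment: 2246.10
  interest: 2845.96
  transfer: 3644.05

Highest: transfer (3644.05)
Lowest: withdrawal (394.20)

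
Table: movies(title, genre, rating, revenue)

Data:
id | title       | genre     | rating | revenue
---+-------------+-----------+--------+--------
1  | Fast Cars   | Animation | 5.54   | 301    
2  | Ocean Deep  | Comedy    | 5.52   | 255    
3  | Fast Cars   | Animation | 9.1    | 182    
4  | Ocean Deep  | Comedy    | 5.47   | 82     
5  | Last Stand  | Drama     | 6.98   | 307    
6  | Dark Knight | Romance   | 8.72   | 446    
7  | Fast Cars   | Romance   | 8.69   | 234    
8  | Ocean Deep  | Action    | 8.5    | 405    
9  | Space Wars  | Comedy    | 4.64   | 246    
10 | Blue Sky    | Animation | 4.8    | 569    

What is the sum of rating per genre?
SELECT genre, SUM(rating) as result
FROM movies
GROUP BY genre

Result:
  Action: 8.50
  Animation: 19.44
  Comedy: 15.63
  Drama: 6.98
  Romance: 17.41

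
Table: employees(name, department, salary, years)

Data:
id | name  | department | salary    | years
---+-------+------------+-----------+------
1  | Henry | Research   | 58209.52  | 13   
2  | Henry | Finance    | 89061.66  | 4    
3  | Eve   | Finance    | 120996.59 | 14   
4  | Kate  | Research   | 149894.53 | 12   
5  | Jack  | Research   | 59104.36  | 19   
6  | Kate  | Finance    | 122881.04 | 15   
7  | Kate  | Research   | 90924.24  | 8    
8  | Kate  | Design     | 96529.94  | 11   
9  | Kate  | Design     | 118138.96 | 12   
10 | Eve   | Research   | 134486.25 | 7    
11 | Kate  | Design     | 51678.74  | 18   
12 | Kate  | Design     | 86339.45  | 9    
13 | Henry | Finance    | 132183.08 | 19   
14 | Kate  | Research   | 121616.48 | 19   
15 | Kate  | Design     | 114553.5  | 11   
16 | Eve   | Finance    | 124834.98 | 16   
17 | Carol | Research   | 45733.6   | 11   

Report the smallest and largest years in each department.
SELECT department, MIN(years), MAX(years)
FROM employees
GROUP BY department

Result:
  Design: min=9, max=18
  Finance: min=4, max=19
  Research: min=7, max=19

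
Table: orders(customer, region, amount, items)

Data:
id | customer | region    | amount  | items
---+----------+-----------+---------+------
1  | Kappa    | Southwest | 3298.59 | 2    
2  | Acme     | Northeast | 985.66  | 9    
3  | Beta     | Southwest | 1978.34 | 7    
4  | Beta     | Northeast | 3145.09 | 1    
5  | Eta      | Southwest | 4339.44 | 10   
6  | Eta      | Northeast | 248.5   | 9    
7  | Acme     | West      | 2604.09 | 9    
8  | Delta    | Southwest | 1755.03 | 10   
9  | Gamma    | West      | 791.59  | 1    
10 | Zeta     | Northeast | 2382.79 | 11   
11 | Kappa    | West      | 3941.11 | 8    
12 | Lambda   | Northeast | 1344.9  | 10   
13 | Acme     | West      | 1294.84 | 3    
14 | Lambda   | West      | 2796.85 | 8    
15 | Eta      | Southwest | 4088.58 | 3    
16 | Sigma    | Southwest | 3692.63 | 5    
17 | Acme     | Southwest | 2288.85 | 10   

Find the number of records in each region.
SELECT region, COUNT(*) as count
FROM orders
GROUP BY region

Result:
  Northeast: 5
  Southwest: 7
  West: 5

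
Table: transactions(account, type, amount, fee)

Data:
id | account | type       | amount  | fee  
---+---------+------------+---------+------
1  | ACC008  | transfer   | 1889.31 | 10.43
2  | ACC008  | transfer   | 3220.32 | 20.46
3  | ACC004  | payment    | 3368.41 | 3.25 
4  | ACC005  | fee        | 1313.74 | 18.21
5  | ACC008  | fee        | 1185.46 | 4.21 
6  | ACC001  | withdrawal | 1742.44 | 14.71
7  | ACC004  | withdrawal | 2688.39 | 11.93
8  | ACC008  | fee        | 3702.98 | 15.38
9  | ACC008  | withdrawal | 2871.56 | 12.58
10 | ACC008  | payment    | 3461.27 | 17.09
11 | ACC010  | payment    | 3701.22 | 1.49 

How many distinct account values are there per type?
SELECT type, COUNT(DISTINCT account)
FROM transactions
GROUP BY type

Result:
  fee: 2 distinct
  payment: 3 distinct
  transfer: 1 distinct
  withdrawal: 3 distinct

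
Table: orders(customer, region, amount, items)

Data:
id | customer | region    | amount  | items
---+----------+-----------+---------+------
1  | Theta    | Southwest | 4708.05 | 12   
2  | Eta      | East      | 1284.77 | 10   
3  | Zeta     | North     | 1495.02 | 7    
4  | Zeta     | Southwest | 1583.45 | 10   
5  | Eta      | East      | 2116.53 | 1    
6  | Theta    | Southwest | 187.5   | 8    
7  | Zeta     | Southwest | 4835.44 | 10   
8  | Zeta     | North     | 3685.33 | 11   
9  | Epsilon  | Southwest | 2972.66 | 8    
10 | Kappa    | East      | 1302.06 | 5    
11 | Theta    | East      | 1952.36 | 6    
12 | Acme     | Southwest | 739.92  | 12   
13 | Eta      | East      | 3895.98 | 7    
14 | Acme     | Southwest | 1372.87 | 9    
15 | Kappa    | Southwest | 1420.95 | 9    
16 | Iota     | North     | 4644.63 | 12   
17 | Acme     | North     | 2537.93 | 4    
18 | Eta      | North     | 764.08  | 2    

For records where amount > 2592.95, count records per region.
SELECT region, COUNT(*)
FROM orders
WHERE amount > 2592.95
GROUP BY region

Note: WHERE filters rows before grouping.

Result:
  East: 1
  North: 2
  Southwest: 3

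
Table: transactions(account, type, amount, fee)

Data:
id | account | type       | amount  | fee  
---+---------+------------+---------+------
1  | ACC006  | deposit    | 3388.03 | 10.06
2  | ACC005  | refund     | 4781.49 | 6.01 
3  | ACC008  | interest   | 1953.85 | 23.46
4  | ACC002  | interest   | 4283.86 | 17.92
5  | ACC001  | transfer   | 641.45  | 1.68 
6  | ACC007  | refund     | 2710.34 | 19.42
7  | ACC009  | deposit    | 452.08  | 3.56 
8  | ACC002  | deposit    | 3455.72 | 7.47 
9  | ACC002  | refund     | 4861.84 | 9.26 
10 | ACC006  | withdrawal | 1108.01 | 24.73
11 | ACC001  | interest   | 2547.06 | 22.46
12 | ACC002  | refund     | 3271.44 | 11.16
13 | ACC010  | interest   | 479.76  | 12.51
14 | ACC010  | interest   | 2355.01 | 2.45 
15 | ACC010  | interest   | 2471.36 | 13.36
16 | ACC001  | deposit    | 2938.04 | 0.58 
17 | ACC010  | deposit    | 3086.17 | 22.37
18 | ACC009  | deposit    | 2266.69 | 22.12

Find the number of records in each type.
SELECT type, COUNT(*) as count
FROM transactions
GROUP BY type

Result:
  deposit: 6
  interest: 6
  refund: 4
  transfer: 1
  withdrawal: 1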